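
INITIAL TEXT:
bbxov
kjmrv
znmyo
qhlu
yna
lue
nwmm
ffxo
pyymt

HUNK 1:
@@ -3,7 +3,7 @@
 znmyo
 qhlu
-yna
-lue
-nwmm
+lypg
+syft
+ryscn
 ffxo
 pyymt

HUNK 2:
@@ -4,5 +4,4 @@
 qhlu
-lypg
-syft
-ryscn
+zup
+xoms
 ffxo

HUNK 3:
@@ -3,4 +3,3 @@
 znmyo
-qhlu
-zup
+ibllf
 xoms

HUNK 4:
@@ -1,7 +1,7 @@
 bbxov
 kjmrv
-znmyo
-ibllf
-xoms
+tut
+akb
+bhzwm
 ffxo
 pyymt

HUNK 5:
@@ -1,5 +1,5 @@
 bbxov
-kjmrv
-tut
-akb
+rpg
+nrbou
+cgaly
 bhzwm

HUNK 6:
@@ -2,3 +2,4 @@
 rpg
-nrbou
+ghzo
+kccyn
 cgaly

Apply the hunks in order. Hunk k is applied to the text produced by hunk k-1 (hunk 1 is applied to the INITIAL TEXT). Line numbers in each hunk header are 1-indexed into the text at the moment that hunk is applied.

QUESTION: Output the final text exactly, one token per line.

Answer: bbxov
rpg
ghzo
kccyn
cgaly
bhzwm
ffxo
pyymt

Derivation:
Hunk 1: at line 3 remove [yna,lue,nwmm] add [lypg,syft,ryscn] -> 9 lines: bbxov kjmrv znmyo qhlu lypg syft ryscn ffxo pyymt
Hunk 2: at line 4 remove [lypg,syft,ryscn] add [zup,xoms] -> 8 lines: bbxov kjmrv znmyo qhlu zup xoms ffxo pyymt
Hunk 3: at line 3 remove [qhlu,zup] add [ibllf] -> 7 lines: bbxov kjmrv znmyo ibllf xoms ffxo pyymt
Hunk 4: at line 1 remove [znmyo,ibllf,xoms] add [tut,akb,bhzwm] -> 7 lines: bbxov kjmrv tut akb bhzwm ffxo pyymt
Hunk 5: at line 1 remove [kjmrv,tut,akb] add [rpg,nrbou,cgaly] -> 7 lines: bbxov rpg nrbou cgaly bhzwm ffxo pyymt
Hunk 6: at line 2 remove [nrbou] add [ghzo,kccyn] -> 8 lines: bbxov rpg ghzo kccyn cgaly bhzwm ffxo pyymt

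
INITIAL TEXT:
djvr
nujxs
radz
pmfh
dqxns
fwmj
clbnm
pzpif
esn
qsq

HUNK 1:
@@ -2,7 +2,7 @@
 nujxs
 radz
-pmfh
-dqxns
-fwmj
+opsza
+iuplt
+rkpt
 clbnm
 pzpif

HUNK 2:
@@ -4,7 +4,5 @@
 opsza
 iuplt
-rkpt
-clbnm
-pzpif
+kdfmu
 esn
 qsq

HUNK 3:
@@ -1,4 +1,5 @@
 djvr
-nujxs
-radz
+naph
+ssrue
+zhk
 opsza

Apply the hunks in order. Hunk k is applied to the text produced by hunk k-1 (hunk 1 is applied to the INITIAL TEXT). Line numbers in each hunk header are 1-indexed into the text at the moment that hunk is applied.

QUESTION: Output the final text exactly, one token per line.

Hunk 1: at line 2 remove [pmfh,dqxns,fwmj] add [opsza,iuplt,rkpt] -> 10 lines: djvr nujxs radz opsza iuplt rkpt clbnm pzpif esn qsq
Hunk 2: at line 4 remove [rkpt,clbnm,pzpif] add [kdfmu] -> 8 lines: djvr nujxs radz opsza iuplt kdfmu esn qsq
Hunk 3: at line 1 remove [nujxs,radz] add [naph,ssrue,zhk] -> 9 lines: djvr naph ssrue zhk opsza iuplt kdfmu esn qsq

Answer: djvr
naph
ssrue
zhk
opsza
iuplt
kdfmu
esn
qsq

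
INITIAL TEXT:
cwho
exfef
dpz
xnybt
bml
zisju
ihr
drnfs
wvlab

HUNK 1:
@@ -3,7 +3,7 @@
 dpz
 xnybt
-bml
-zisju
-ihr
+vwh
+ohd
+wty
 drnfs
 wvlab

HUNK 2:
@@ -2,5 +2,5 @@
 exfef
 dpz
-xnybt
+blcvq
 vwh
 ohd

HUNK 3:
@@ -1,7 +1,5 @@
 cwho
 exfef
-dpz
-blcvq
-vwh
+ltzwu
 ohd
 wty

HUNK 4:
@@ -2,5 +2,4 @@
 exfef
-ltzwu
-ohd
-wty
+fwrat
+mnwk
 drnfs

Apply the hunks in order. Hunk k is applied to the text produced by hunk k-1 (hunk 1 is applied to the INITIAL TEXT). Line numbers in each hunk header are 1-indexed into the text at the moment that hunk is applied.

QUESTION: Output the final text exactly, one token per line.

Answer: cwho
exfef
fwrat
mnwk
drnfs
wvlab

Derivation:
Hunk 1: at line 3 remove [bml,zisju,ihr] add [vwh,ohd,wty] -> 9 lines: cwho exfef dpz xnybt vwh ohd wty drnfs wvlab
Hunk 2: at line 2 remove [xnybt] add [blcvq] -> 9 lines: cwho exfef dpz blcvq vwh ohd wty drnfs wvlab
Hunk 3: at line 1 remove [dpz,blcvq,vwh] add [ltzwu] -> 7 lines: cwho exfef ltzwu ohd wty drnfs wvlab
Hunk 4: at line 2 remove [ltzwu,ohd,wty] add [fwrat,mnwk] -> 6 lines: cwho exfef fwrat mnwk drnfs wvlab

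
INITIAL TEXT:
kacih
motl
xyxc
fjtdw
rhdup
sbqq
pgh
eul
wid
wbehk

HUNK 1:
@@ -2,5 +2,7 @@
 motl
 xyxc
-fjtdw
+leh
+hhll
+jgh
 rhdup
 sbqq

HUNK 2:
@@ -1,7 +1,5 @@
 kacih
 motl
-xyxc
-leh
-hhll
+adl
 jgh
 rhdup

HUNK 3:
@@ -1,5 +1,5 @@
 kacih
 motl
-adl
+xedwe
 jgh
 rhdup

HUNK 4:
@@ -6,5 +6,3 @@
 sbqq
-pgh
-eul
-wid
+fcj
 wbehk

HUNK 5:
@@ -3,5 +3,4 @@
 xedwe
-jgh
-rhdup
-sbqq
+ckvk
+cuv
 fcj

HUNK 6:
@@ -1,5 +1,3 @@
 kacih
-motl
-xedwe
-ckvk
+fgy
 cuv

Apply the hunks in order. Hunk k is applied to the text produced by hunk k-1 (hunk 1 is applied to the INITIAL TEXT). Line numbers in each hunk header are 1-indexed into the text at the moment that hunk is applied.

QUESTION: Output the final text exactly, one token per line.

Hunk 1: at line 2 remove [fjtdw] add [leh,hhll,jgh] -> 12 lines: kacih motl xyxc leh hhll jgh rhdup sbqq pgh eul wid wbehk
Hunk 2: at line 1 remove [xyxc,leh,hhll] add [adl] -> 10 lines: kacih motl adl jgh rhdup sbqq pgh eul wid wbehk
Hunk 3: at line 1 remove [adl] add [xedwe] -> 10 lines: kacih motl xedwe jgh rhdup sbqq pgh eul wid wbehk
Hunk 4: at line 6 remove [pgh,eul,wid] add [fcj] -> 8 lines: kacih motl xedwe jgh rhdup sbqq fcj wbehk
Hunk 5: at line 3 remove [jgh,rhdup,sbqq] add [ckvk,cuv] -> 7 lines: kacih motl xedwe ckvk cuv fcj wbehk
Hunk 6: at line 1 remove [motl,xedwe,ckvk] add [fgy] -> 5 lines: kacih fgy cuv fcj wbehk

Answer: kacih
fgy
cuv
fcj
wbehk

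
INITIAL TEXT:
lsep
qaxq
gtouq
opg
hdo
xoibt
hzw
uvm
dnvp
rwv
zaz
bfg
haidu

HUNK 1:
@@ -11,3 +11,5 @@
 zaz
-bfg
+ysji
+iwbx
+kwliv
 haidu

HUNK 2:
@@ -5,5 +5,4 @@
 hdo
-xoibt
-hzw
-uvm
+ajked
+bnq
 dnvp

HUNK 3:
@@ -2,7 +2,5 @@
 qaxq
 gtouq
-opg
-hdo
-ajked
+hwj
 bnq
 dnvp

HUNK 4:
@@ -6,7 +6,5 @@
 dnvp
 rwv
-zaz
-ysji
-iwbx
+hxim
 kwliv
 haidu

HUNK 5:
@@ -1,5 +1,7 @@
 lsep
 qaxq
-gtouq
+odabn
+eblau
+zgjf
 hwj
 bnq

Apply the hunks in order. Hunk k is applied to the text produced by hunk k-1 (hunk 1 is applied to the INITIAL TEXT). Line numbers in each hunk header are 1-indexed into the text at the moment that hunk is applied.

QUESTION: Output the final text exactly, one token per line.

Hunk 1: at line 11 remove [bfg] add [ysji,iwbx,kwliv] -> 15 lines: lsep qaxq gtouq opg hdo xoibt hzw uvm dnvp rwv zaz ysji iwbx kwliv haidu
Hunk 2: at line 5 remove [xoibt,hzw,uvm] add [ajked,bnq] -> 14 lines: lsep qaxq gtouq opg hdo ajked bnq dnvp rwv zaz ysji iwbx kwliv haidu
Hunk 3: at line 2 remove [opg,hdo,ajked] add [hwj] -> 12 lines: lsep qaxq gtouq hwj bnq dnvp rwv zaz ysji iwbx kwliv haidu
Hunk 4: at line 6 remove [zaz,ysji,iwbx] add [hxim] -> 10 lines: lsep qaxq gtouq hwj bnq dnvp rwv hxim kwliv haidu
Hunk 5: at line 1 remove [gtouq] add [odabn,eblau,zgjf] -> 12 lines: lsep qaxq odabn eblau zgjf hwj bnq dnvp rwv hxim kwliv haidu

Answer: lsep
qaxq
odabn
eblau
zgjf
hwj
bnq
dnvp
rwv
hxim
kwliv
haidu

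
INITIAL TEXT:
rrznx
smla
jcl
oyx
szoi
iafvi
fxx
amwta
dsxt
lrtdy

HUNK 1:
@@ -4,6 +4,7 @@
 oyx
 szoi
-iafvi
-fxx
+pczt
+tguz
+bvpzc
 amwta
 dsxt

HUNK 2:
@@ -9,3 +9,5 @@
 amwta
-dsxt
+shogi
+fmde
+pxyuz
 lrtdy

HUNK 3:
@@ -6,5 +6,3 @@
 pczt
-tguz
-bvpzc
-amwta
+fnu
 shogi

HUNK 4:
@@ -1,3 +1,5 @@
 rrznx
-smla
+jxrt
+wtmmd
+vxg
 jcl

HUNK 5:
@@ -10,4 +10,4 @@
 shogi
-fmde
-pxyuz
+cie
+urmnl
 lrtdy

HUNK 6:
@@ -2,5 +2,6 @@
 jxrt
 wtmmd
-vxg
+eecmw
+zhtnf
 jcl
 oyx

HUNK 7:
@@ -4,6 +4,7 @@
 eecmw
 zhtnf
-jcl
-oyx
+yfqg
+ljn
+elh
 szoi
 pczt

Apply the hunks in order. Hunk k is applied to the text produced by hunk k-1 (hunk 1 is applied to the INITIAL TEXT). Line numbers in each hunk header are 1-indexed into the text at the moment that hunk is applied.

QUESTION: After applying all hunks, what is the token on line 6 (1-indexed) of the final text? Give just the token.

Hunk 1: at line 4 remove [iafvi,fxx] add [pczt,tguz,bvpzc] -> 11 lines: rrznx smla jcl oyx szoi pczt tguz bvpzc amwta dsxt lrtdy
Hunk 2: at line 9 remove [dsxt] add [shogi,fmde,pxyuz] -> 13 lines: rrznx smla jcl oyx szoi pczt tguz bvpzc amwta shogi fmde pxyuz lrtdy
Hunk 3: at line 6 remove [tguz,bvpzc,amwta] add [fnu] -> 11 lines: rrznx smla jcl oyx szoi pczt fnu shogi fmde pxyuz lrtdy
Hunk 4: at line 1 remove [smla] add [jxrt,wtmmd,vxg] -> 13 lines: rrznx jxrt wtmmd vxg jcl oyx szoi pczt fnu shogi fmde pxyuz lrtdy
Hunk 5: at line 10 remove [fmde,pxyuz] add [cie,urmnl] -> 13 lines: rrznx jxrt wtmmd vxg jcl oyx szoi pczt fnu shogi cie urmnl lrtdy
Hunk 6: at line 2 remove [vxg] add [eecmw,zhtnf] -> 14 lines: rrznx jxrt wtmmd eecmw zhtnf jcl oyx szoi pczt fnu shogi cie urmnl lrtdy
Hunk 7: at line 4 remove [jcl,oyx] add [yfqg,ljn,elh] -> 15 lines: rrznx jxrt wtmmd eecmw zhtnf yfqg ljn elh szoi pczt fnu shogi cie urmnl lrtdy
Final line 6: yfqg

Answer: yfqg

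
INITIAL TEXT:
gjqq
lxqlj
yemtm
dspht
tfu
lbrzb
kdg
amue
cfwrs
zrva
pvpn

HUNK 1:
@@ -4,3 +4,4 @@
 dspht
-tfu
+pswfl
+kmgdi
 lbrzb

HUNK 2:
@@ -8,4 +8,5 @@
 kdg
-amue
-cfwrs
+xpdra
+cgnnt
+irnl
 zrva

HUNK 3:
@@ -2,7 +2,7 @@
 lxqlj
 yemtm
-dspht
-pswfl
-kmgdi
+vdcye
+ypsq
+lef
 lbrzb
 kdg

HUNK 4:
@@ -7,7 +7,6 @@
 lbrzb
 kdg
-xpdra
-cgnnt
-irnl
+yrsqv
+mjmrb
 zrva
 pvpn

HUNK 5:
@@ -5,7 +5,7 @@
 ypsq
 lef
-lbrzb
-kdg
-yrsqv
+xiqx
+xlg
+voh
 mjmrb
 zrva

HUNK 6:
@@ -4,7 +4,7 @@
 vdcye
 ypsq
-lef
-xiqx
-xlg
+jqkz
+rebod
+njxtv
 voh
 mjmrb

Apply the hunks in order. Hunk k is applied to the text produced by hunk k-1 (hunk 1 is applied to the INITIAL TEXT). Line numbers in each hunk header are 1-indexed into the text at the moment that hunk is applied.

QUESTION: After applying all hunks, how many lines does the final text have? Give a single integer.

Answer: 12

Derivation:
Hunk 1: at line 4 remove [tfu] add [pswfl,kmgdi] -> 12 lines: gjqq lxqlj yemtm dspht pswfl kmgdi lbrzb kdg amue cfwrs zrva pvpn
Hunk 2: at line 8 remove [amue,cfwrs] add [xpdra,cgnnt,irnl] -> 13 lines: gjqq lxqlj yemtm dspht pswfl kmgdi lbrzb kdg xpdra cgnnt irnl zrva pvpn
Hunk 3: at line 2 remove [dspht,pswfl,kmgdi] add [vdcye,ypsq,lef] -> 13 lines: gjqq lxqlj yemtm vdcye ypsq lef lbrzb kdg xpdra cgnnt irnl zrva pvpn
Hunk 4: at line 7 remove [xpdra,cgnnt,irnl] add [yrsqv,mjmrb] -> 12 lines: gjqq lxqlj yemtm vdcye ypsq lef lbrzb kdg yrsqv mjmrb zrva pvpn
Hunk 5: at line 5 remove [lbrzb,kdg,yrsqv] add [xiqx,xlg,voh] -> 12 lines: gjqq lxqlj yemtm vdcye ypsq lef xiqx xlg voh mjmrb zrva pvpn
Hunk 6: at line 4 remove [lef,xiqx,xlg] add [jqkz,rebod,njxtv] -> 12 lines: gjqq lxqlj yemtm vdcye ypsq jqkz rebod njxtv voh mjmrb zrva pvpn
Final line count: 12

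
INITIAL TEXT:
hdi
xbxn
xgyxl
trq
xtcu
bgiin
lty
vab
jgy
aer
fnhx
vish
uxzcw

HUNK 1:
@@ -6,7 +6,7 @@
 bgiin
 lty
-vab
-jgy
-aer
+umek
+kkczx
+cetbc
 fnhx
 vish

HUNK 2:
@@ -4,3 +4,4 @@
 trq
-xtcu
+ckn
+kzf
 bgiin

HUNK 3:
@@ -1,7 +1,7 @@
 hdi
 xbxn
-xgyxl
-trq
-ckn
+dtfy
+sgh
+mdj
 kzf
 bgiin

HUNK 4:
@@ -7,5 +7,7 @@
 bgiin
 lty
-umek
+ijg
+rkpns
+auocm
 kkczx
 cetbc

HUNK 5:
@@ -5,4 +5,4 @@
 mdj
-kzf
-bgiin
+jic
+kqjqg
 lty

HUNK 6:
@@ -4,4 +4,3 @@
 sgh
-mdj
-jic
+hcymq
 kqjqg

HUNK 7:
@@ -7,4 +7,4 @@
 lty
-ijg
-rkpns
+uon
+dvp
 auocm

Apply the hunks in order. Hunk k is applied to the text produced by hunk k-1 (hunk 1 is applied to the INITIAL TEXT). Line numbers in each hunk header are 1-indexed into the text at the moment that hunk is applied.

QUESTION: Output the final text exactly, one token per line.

Answer: hdi
xbxn
dtfy
sgh
hcymq
kqjqg
lty
uon
dvp
auocm
kkczx
cetbc
fnhx
vish
uxzcw

Derivation:
Hunk 1: at line 6 remove [vab,jgy,aer] add [umek,kkczx,cetbc] -> 13 lines: hdi xbxn xgyxl trq xtcu bgiin lty umek kkczx cetbc fnhx vish uxzcw
Hunk 2: at line 4 remove [xtcu] add [ckn,kzf] -> 14 lines: hdi xbxn xgyxl trq ckn kzf bgiin lty umek kkczx cetbc fnhx vish uxzcw
Hunk 3: at line 1 remove [xgyxl,trq,ckn] add [dtfy,sgh,mdj] -> 14 lines: hdi xbxn dtfy sgh mdj kzf bgiin lty umek kkczx cetbc fnhx vish uxzcw
Hunk 4: at line 7 remove [umek] add [ijg,rkpns,auocm] -> 16 lines: hdi xbxn dtfy sgh mdj kzf bgiin lty ijg rkpns auocm kkczx cetbc fnhx vish uxzcw
Hunk 5: at line 5 remove [kzf,bgiin] add [jic,kqjqg] -> 16 lines: hdi xbxn dtfy sgh mdj jic kqjqg lty ijg rkpns auocm kkczx cetbc fnhx vish uxzcw
Hunk 6: at line 4 remove [mdj,jic] add [hcymq] -> 15 lines: hdi xbxn dtfy sgh hcymq kqjqg lty ijg rkpns auocm kkczx cetbc fnhx vish uxzcw
Hunk 7: at line 7 remove [ijg,rkpns] add [uon,dvp] -> 15 lines: hdi xbxn dtfy sgh hcymq kqjqg lty uon dvp auocm kkczx cetbc fnhx vish uxzcw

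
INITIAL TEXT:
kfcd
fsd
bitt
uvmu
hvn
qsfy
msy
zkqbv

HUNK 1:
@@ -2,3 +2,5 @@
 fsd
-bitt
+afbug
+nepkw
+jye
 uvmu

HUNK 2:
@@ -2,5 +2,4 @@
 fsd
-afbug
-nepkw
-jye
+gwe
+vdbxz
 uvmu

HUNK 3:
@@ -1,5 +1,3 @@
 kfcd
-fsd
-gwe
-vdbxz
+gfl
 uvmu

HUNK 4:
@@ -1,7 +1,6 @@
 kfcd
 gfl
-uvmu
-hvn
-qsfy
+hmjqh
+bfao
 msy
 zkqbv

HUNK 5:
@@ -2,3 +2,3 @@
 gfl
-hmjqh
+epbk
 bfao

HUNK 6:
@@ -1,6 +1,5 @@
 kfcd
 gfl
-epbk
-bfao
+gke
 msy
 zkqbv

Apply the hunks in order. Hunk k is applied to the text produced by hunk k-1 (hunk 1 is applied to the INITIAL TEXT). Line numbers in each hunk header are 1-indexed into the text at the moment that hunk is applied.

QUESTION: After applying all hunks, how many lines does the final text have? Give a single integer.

Hunk 1: at line 2 remove [bitt] add [afbug,nepkw,jye] -> 10 lines: kfcd fsd afbug nepkw jye uvmu hvn qsfy msy zkqbv
Hunk 2: at line 2 remove [afbug,nepkw,jye] add [gwe,vdbxz] -> 9 lines: kfcd fsd gwe vdbxz uvmu hvn qsfy msy zkqbv
Hunk 3: at line 1 remove [fsd,gwe,vdbxz] add [gfl] -> 7 lines: kfcd gfl uvmu hvn qsfy msy zkqbv
Hunk 4: at line 1 remove [uvmu,hvn,qsfy] add [hmjqh,bfao] -> 6 lines: kfcd gfl hmjqh bfao msy zkqbv
Hunk 5: at line 2 remove [hmjqh] add [epbk] -> 6 lines: kfcd gfl epbk bfao msy zkqbv
Hunk 6: at line 1 remove [epbk,bfao] add [gke] -> 5 lines: kfcd gfl gke msy zkqbv
Final line count: 5

Answer: 5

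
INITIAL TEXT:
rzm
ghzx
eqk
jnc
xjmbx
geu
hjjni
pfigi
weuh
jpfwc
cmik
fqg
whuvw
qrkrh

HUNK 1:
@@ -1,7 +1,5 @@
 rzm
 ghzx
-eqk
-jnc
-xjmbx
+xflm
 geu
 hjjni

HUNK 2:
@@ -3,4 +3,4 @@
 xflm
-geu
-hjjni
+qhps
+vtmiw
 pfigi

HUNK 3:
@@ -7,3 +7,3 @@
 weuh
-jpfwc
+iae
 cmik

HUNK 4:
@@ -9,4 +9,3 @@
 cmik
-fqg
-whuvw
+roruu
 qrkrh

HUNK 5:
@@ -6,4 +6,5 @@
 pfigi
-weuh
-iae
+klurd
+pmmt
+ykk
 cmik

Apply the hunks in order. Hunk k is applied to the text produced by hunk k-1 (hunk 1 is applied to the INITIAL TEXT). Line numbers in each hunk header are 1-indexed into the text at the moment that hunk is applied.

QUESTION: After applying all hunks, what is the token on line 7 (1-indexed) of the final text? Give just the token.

Answer: klurd

Derivation:
Hunk 1: at line 1 remove [eqk,jnc,xjmbx] add [xflm] -> 12 lines: rzm ghzx xflm geu hjjni pfigi weuh jpfwc cmik fqg whuvw qrkrh
Hunk 2: at line 3 remove [geu,hjjni] add [qhps,vtmiw] -> 12 lines: rzm ghzx xflm qhps vtmiw pfigi weuh jpfwc cmik fqg whuvw qrkrh
Hunk 3: at line 7 remove [jpfwc] add [iae] -> 12 lines: rzm ghzx xflm qhps vtmiw pfigi weuh iae cmik fqg whuvw qrkrh
Hunk 4: at line 9 remove [fqg,whuvw] add [roruu] -> 11 lines: rzm ghzx xflm qhps vtmiw pfigi weuh iae cmik roruu qrkrh
Hunk 5: at line 6 remove [weuh,iae] add [klurd,pmmt,ykk] -> 12 lines: rzm ghzx xflm qhps vtmiw pfigi klurd pmmt ykk cmik roruu qrkrh
Final line 7: klurd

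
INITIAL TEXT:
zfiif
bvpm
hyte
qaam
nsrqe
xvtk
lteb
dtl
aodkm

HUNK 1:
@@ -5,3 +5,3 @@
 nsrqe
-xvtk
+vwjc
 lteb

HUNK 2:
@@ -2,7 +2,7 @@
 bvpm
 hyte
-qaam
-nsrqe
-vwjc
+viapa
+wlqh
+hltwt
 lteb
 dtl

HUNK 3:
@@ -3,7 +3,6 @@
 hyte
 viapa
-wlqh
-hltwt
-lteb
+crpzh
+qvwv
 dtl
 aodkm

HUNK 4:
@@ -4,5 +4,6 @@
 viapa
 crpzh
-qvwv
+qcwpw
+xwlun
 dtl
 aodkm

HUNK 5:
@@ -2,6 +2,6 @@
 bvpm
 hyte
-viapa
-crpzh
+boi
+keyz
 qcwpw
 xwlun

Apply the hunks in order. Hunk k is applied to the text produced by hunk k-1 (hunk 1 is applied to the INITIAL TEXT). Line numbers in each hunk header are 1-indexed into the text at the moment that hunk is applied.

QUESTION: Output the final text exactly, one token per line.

Hunk 1: at line 5 remove [xvtk] add [vwjc] -> 9 lines: zfiif bvpm hyte qaam nsrqe vwjc lteb dtl aodkm
Hunk 2: at line 2 remove [qaam,nsrqe,vwjc] add [viapa,wlqh,hltwt] -> 9 lines: zfiif bvpm hyte viapa wlqh hltwt lteb dtl aodkm
Hunk 3: at line 3 remove [wlqh,hltwt,lteb] add [crpzh,qvwv] -> 8 lines: zfiif bvpm hyte viapa crpzh qvwv dtl aodkm
Hunk 4: at line 4 remove [qvwv] add [qcwpw,xwlun] -> 9 lines: zfiif bvpm hyte viapa crpzh qcwpw xwlun dtl aodkm
Hunk 5: at line 2 remove [viapa,crpzh] add [boi,keyz] -> 9 lines: zfiif bvpm hyte boi keyz qcwpw xwlun dtl aodkm

Answer: zfiif
bvpm
hyte
boi
keyz
qcwpw
xwlun
dtl
aodkm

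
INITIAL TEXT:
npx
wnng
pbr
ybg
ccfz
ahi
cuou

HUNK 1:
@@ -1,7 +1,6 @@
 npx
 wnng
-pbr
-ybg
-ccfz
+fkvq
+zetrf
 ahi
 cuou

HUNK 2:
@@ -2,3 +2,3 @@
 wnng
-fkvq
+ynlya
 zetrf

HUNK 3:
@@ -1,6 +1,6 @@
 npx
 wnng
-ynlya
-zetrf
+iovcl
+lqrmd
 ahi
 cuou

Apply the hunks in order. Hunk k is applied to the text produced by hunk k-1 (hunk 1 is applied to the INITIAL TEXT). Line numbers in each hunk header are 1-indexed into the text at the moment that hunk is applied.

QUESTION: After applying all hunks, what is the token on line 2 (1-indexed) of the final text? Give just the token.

Hunk 1: at line 1 remove [pbr,ybg,ccfz] add [fkvq,zetrf] -> 6 lines: npx wnng fkvq zetrf ahi cuou
Hunk 2: at line 2 remove [fkvq] add [ynlya] -> 6 lines: npx wnng ynlya zetrf ahi cuou
Hunk 3: at line 1 remove [ynlya,zetrf] add [iovcl,lqrmd] -> 6 lines: npx wnng iovcl lqrmd ahi cuou
Final line 2: wnng

Answer: wnng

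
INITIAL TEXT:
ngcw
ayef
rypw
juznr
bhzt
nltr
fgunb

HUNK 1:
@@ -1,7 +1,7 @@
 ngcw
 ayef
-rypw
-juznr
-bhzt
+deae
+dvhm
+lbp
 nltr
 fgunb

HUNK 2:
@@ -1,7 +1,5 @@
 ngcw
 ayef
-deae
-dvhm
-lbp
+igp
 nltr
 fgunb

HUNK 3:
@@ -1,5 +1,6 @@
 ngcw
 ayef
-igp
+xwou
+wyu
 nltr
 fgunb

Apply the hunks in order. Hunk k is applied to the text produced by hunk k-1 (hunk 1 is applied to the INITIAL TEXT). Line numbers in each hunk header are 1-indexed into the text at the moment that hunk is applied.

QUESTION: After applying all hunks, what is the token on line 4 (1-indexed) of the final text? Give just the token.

Answer: wyu

Derivation:
Hunk 1: at line 1 remove [rypw,juznr,bhzt] add [deae,dvhm,lbp] -> 7 lines: ngcw ayef deae dvhm lbp nltr fgunb
Hunk 2: at line 1 remove [deae,dvhm,lbp] add [igp] -> 5 lines: ngcw ayef igp nltr fgunb
Hunk 3: at line 1 remove [igp] add [xwou,wyu] -> 6 lines: ngcw ayef xwou wyu nltr fgunb
Final line 4: wyu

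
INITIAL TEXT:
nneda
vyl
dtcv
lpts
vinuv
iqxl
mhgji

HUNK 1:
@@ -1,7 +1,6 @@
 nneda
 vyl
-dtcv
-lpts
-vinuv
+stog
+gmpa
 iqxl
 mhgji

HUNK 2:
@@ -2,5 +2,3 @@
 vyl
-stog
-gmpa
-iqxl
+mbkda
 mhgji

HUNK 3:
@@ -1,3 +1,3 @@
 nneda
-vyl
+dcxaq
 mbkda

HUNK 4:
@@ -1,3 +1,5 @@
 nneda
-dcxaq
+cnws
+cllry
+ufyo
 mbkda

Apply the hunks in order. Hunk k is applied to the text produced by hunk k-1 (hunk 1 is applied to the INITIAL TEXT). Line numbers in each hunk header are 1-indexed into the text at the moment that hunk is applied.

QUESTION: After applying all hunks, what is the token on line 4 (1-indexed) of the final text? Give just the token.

Hunk 1: at line 1 remove [dtcv,lpts,vinuv] add [stog,gmpa] -> 6 lines: nneda vyl stog gmpa iqxl mhgji
Hunk 2: at line 2 remove [stog,gmpa,iqxl] add [mbkda] -> 4 lines: nneda vyl mbkda mhgji
Hunk 3: at line 1 remove [vyl] add [dcxaq] -> 4 lines: nneda dcxaq mbkda mhgji
Hunk 4: at line 1 remove [dcxaq] add [cnws,cllry,ufyo] -> 6 lines: nneda cnws cllry ufyo mbkda mhgji
Final line 4: ufyo

Answer: ufyo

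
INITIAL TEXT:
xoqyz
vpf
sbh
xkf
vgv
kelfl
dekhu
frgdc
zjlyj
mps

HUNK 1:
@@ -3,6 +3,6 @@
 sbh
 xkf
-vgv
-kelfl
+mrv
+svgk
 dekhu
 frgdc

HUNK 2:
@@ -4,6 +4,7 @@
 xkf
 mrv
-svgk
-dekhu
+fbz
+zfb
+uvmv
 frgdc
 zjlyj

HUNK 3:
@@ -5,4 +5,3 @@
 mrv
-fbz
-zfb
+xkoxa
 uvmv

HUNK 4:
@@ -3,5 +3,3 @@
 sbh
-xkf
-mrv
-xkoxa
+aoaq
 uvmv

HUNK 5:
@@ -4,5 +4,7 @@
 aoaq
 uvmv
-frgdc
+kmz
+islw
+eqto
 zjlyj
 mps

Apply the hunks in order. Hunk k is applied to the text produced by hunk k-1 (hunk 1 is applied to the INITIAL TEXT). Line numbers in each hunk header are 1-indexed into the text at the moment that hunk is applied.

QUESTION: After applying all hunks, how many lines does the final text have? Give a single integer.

Answer: 10

Derivation:
Hunk 1: at line 3 remove [vgv,kelfl] add [mrv,svgk] -> 10 lines: xoqyz vpf sbh xkf mrv svgk dekhu frgdc zjlyj mps
Hunk 2: at line 4 remove [svgk,dekhu] add [fbz,zfb,uvmv] -> 11 lines: xoqyz vpf sbh xkf mrv fbz zfb uvmv frgdc zjlyj mps
Hunk 3: at line 5 remove [fbz,zfb] add [xkoxa] -> 10 lines: xoqyz vpf sbh xkf mrv xkoxa uvmv frgdc zjlyj mps
Hunk 4: at line 3 remove [xkf,mrv,xkoxa] add [aoaq] -> 8 lines: xoqyz vpf sbh aoaq uvmv frgdc zjlyj mps
Hunk 5: at line 4 remove [frgdc] add [kmz,islw,eqto] -> 10 lines: xoqyz vpf sbh aoaq uvmv kmz islw eqto zjlyj mps
Final line count: 10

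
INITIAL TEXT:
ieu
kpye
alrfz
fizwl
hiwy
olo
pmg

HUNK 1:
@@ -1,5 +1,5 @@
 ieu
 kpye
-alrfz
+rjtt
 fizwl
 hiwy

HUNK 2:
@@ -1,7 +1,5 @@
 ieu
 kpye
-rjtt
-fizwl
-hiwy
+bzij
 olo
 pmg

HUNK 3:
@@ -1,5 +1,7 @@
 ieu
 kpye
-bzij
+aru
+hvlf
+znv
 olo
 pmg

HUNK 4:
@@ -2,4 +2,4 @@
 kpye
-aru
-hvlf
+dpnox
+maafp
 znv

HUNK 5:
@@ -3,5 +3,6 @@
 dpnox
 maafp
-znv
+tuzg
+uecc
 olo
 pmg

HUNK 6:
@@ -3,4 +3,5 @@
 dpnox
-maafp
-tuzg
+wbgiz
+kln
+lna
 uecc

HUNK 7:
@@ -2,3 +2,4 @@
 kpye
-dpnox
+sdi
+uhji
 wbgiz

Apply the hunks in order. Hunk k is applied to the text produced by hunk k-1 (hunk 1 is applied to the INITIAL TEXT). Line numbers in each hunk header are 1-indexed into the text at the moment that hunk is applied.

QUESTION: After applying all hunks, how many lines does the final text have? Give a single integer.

Answer: 10

Derivation:
Hunk 1: at line 1 remove [alrfz] add [rjtt] -> 7 lines: ieu kpye rjtt fizwl hiwy olo pmg
Hunk 2: at line 1 remove [rjtt,fizwl,hiwy] add [bzij] -> 5 lines: ieu kpye bzij olo pmg
Hunk 3: at line 1 remove [bzij] add [aru,hvlf,znv] -> 7 lines: ieu kpye aru hvlf znv olo pmg
Hunk 4: at line 2 remove [aru,hvlf] add [dpnox,maafp] -> 7 lines: ieu kpye dpnox maafp znv olo pmg
Hunk 5: at line 3 remove [znv] add [tuzg,uecc] -> 8 lines: ieu kpye dpnox maafp tuzg uecc olo pmg
Hunk 6: at line 3 remove [maafp,tuzg] add [wbgiz,kln,lna] -> 9 lines: ieu kpye dpnox wbgiz kln lna uecc olo pmg
Hunk 7: at line 2 remove [dpnox] add [sdi,uhji] -> 10 lines: ieu kpye sdi uhji wbgiz kln lna uecc olo pmg
Final line count: 10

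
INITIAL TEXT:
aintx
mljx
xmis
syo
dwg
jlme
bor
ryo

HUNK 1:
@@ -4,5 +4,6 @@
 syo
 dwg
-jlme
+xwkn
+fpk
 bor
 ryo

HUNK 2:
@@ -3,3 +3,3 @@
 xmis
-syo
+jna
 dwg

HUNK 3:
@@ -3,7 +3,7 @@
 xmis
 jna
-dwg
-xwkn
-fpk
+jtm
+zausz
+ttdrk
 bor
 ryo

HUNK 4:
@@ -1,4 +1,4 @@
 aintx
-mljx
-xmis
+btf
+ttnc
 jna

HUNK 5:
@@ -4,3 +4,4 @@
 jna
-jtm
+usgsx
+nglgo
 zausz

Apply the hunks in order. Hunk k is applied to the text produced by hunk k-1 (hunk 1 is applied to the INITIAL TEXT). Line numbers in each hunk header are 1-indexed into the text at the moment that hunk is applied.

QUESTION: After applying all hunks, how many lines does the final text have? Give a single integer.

Answer: 10

Derivation:
Hunk 1: at line 4 remove [jlme] add [xwkn,fpk] -> 9 lines: aintx mljx xmis syo dwg xwkn fpk bor ryo
Hunk 2: at line 3 remove [syo] add [jna] -> 9 lines: aintx mljx xmis jna dwg xwkn fpk bor ryo
Hunk 3: at line 3 remove [dwg,xwkn,fpk] add [jtm,zausz,ttdrk] -> 9 lines: aintx mljx xmis jna jtm zausz ttdrk bor ryo
Hunk 4: at line 1 remove [mljx,xmis] add [btf,ttnc] -> 9 lines: aintx btf ttnc jna jtm zausz ttdrk bor ryo
Hunk 5: at line 4 remove [jtm] add [usgsx,nglgo] -> 10 lines: aintx btf ttnc jna usgsx nglgo zausz ttdrk bor ryo
Final line count: 10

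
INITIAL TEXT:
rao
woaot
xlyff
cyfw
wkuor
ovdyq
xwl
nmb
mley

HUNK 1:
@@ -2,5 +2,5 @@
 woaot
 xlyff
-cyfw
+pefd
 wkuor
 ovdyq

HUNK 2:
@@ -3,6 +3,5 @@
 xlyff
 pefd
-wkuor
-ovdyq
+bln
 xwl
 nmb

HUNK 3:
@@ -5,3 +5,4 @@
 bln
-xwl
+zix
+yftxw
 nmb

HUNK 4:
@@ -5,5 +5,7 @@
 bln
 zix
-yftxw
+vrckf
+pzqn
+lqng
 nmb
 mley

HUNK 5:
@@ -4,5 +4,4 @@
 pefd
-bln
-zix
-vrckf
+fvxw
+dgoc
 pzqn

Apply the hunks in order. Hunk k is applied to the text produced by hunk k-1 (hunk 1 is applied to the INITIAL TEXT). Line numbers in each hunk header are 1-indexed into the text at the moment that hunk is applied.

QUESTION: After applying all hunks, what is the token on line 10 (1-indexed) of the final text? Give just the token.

Hunk 1: at line 2 remove [cyfw] add [pefd] -> 9 lines: rao woaot xlyff pefd wkuor ovdyq xwl nmb mley
Hunk 2: at line 3 remove [wkuor,ovdyq] add [bln] -> 8 lines: rao woaot xlyff pefd bln xwl nmb mley
Hunk 3: at line 5 remove [xwl] add [zix,yftxw] -> 9 lines: rao woaot xlyff pefd bln zix yftxw nmb mley
Hunk 4: at line 5 remove [yftxw] add [vrckf,pzqn,lqng] -> 11 lines: rao woaot xlyff pefd bln zix vrckf pzqn lqng nmb mley
Hunk 5: at line 4 remove [bln,zix,vrckf] add [fvxw,dgoc] -> 10 lines: rao woaot xlyff pefd fvxw dgoc pzqn lqng nmb mley
Final line 10: mley

Answer: mley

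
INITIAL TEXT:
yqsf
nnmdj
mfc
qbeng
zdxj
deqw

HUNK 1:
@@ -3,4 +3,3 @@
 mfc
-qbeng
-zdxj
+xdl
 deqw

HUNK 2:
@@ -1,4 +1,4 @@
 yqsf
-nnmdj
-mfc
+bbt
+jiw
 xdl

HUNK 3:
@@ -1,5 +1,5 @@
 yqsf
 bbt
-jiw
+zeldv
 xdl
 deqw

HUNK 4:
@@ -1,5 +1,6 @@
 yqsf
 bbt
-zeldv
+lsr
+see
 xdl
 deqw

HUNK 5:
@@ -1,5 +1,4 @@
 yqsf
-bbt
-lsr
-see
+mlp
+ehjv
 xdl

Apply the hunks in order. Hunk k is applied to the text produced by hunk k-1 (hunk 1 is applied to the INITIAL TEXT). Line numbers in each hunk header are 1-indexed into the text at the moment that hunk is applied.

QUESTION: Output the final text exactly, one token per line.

Hunk 1: at line 3 remove [qbeng,zdxj] add [xdl] -> 5 lines: yqsf nnmdj mfc xdl deqw
Hunk 2: at line 1 remove [nnmdj,mfc] add [bbt,jiw] -> 5 lines: yqsf bbt jiw xdl deqw
Hunk 3: at line 1 remove [jiw] add [zeldv] -> 5 lines: yqsf bbt zeldv xdl deqw
Hunk 4: at line 1 remove [zeldv] add [lsr,see] -> 6 lines: yqsf bbt lsr see xdl deqw
Hunk 5: at line 1 remove [bbt,lsr,see] add [mlp,ehjv] -> 5 lines: yqsf mlp ehjv xdl deqw

Answer: yqsf
mlp
ehjv
xdl
deqw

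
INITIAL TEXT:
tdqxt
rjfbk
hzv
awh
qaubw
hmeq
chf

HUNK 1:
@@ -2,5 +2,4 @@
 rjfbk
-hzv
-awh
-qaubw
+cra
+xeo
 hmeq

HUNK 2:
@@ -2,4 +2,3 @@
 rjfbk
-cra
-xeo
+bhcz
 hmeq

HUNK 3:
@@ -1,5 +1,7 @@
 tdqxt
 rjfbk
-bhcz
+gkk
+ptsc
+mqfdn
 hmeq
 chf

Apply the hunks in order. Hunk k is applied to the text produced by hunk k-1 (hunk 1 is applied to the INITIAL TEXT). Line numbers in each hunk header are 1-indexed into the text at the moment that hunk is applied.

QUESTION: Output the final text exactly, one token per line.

Answer: tdqxt
rjfbk
gkk
ptsc
mqfdn
hmeq
chf

Derivation:
Hunk 1: at line 2 remove [hzv,awh,qaubw] add [cra,xeo] -> 6 lines: tdqxt rjfbk cra xeo hmeq chf
Hunk 2: at line 2 remove [cra,xeo] add [bhcz] -> 5 lines: tdqxt rjfbk bhcz hmeq chf
Hunk 3: at line 1 remove [bhcz] add [gkk,ptsc,mqfdn] -> 7 lines: tdqxt rjfbk gkk ptsc mqfdn hmeq chf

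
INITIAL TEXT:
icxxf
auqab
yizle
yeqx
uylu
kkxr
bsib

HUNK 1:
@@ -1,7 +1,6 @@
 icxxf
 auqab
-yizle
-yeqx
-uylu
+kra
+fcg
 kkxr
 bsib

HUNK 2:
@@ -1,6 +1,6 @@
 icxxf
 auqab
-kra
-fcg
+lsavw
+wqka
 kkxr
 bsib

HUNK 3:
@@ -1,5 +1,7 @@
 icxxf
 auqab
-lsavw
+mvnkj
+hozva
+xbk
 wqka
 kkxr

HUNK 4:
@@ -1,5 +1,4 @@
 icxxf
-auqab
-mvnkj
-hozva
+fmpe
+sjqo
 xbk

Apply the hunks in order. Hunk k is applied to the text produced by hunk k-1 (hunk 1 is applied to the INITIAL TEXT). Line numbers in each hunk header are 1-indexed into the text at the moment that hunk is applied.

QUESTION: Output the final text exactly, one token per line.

Answer: icxxf
fmpe
sjqo
xbk
wqka
kkxr
bsib

Derivation:
Hunk 1: at line 1 remove [yizle,yeqx,uylu] add [kra,fcg] -> 6 lines: icxxf auqab kra fcg kkxr bsib
Hunk 2: at line 1 remove [kra,fcg] add [lsavw,wqka] -> 6 lines: icxxf auqab lsavw wqka kkxr bsib
Hunk 3: at line 1 remove [lsavw] add [mvnkj,hozva,xbk] -> 8 lines: icxxf auqab mvnkj hozva xbk wqka kkxr bsib
Hunk 4: at line 1 remove [auqab,mvnkj,hozva] add [fmpe,sjqo] -> 7 lines: icxxf fmpe sjqo xbk wqka kkxr bsib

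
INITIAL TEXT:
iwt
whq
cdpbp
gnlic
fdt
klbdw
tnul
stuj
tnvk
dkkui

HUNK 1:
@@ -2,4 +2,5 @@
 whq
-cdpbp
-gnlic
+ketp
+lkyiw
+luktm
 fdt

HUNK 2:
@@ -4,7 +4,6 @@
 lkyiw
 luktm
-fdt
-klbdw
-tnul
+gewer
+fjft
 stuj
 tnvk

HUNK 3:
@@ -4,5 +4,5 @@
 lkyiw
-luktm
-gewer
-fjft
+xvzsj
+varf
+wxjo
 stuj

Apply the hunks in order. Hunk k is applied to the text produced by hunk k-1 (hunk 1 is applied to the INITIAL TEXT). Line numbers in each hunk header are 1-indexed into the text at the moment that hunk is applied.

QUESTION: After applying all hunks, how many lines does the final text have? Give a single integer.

Hunk 1: at line 2 remove [cdpbp,gnlic] add [ketp,lkyiw,luktm] -> 11 lines: iwt whq ketp lkyiw luktm fdt klbdw tnul stuj tnvk dkkui
Hunk 2: at line 4 remove [fdt,klbdw,tnul] add [gewer,fjft] -> 10 lines: iwt whq ketp lkyiw luktm gewer fjft stuj tnvk dkkui
Hunk 3: at line 4 remove [luktm,gewer,fjft] add [xvzsj,varf,wxjo] -> 10 lines: iwt whq ketp lkyiw xvzsj varf wxjo stuj tnvk dkkui
Final line count: 10

Answer: 10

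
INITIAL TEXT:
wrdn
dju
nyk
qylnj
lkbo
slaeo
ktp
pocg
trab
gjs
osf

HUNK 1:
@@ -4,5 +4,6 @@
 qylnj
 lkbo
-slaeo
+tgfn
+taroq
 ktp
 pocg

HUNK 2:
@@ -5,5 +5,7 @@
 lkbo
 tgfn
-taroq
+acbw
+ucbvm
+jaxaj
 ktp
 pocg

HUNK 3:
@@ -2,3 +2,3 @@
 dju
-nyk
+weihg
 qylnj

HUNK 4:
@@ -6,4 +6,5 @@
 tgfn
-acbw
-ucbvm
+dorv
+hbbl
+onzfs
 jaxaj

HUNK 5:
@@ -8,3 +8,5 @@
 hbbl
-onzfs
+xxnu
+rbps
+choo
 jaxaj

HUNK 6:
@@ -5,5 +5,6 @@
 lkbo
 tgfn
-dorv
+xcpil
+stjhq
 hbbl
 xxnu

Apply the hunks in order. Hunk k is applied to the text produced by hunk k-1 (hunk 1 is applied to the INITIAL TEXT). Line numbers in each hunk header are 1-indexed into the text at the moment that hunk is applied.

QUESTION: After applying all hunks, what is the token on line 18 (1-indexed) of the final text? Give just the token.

Hunk 1: at line 4 remove [slaeo] add [tgfn,taroq] -> 12 lines: wrdn dju nyk qylnj lkbo tgfn taroq ktp pocg trab gjs osf
Hunk 2: at line 5 remove [taroq] add [acbw,ucbvm,jaxaj] -> 14 lines: wrdn dju nyk qylnj lkbo tgfn acbw ucbvm jaxaj ktp pocg trab gjs osf
Hunk 3: at line 2 remove [nyk] add [weihg] -> 14 lines: wrdn dju weihg qylnj lkbo tgfn acbw ucbvm jaxaj ktp pocg trab gjs osf
Hunk 4: at line 6 remove [acbw,ucbvm] add [dorv,hbbl,onzfs] -> 15 lines: wrdn dju weihg qylnj lkbo tgfn dorv hbbl onzfs jaxaj ktp pocg trab gjs osf
Hunk 5: at line 8 remove [onzfs] add [xxnu,rbps,choo] -> 17 lines: wrdn dju weihg qylnj lkbo tgfn dorv hbbl xxnu rbps choo jaxaj ktp pocg trab gjs osf
Hunk 6: at line 5 remove [dorv] add [xcpil,stjhq] -> 18 lines: wrdn dju weihg qylnj lkbo tgfn xcpil stjhq hbbl xxnu rbps choo jaxaj ktp pocg trab gjs osf
Final line 18: osf

Answer: osf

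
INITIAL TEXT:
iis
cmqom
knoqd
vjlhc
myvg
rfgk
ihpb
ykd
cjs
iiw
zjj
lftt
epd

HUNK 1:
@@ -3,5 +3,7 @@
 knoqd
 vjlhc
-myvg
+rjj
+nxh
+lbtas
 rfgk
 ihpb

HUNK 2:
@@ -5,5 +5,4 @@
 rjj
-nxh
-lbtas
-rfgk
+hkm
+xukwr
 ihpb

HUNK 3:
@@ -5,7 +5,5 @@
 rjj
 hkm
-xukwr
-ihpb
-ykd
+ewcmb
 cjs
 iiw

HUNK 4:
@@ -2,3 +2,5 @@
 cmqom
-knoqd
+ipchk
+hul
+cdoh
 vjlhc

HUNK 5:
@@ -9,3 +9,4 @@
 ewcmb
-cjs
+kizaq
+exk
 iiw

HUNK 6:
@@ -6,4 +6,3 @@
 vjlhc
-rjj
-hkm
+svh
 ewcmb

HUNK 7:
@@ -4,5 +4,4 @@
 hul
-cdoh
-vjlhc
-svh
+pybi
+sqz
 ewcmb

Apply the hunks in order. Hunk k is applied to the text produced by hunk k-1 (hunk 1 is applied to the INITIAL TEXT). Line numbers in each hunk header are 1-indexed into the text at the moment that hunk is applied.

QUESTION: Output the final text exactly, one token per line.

Hunk 1: at line 3 remove [myvg] add [rjj,nxh,lbtas] -> 15 lines: iis cmqom knoqd vjlhc rjj nxh lbtas rfgk ihpb ykd cjs iiw zjj lftt epd
Hunk 2: at line 5 remove [nxh,lbtas,rfgk] add [hkm,xukwr] -> 14 lines: iis cmqom knoqd vjlhc rjj hkm xukwr ihpb ykd cjs iiw zjj lftt epd
Hunk 3: at line 5 remove [xukwr,ihpb,ykd] add [ewcmb] -> 12 lines: iis cmqom knoqd vjlhc rjj hkm ewcmb cjs iiw zjj lftt epd
Hunk 4: at line 2 remove [knoqd] add [ipchk,hul,cdoh] -> 14 lines: iis cmqom ipchk hul cdoh vjlhc rjj hkm ewcmb cjs iiw zjj lftt epd
Hunk 5: at line 9 remove [cjs] add [kizaq,exk] -> 15 lines: iis cmqom ipchk hul cdoh vjlhc rjj hkm ewcmb kizaq exk iiw zjj lftt epd
Hunk 6: at line 6 remove [rjj,hkm] add [svh] -> 14 lines: iis cmqom ipchk hul cdoh vjlhc svh ewcmb kizaq exk iiw zjj lftt epd
Hunk 7: at line 4 remove [cdoh,vjlhc,svh] add [pybi,sqz] -> 13 lines: iis cmqom ipchk hul pybi sqz ewcmb kizaq exk iiw zjj lftt epd

Answer: iis
cmqom
ipchk
hul
pybi
sqz
ewcmb
kizaq
exk
iiw
zjj
lftt
epd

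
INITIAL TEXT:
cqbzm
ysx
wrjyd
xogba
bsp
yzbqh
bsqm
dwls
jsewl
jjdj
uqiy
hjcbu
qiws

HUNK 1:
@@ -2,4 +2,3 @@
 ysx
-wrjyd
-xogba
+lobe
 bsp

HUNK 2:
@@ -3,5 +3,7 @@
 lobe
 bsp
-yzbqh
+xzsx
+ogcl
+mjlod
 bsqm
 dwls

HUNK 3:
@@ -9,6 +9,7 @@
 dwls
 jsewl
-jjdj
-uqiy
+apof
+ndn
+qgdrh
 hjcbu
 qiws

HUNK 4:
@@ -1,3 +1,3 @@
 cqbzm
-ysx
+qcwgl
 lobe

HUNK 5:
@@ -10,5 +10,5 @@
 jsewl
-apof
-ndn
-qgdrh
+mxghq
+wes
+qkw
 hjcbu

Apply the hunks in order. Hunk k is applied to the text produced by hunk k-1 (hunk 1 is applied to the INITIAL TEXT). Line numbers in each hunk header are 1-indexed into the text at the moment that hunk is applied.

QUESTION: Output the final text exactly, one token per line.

Answer: cqbzm
qcwgl
lobe
bsp
xzsx
ogcl
mjlod
bsqm
dwls
jsewl
mxghq
wes
qkw
hjcbu
qiws

Derivation:
Hunk 1: at line 2 remove [wrjyd,xogba] add [lobe] -> 12 lines: cqbzm ysx lobe bsp yzbqh bsqm dwls jsewl jjdj uqiy hjcbu qiws
Hunk 2: at line 3 remove [yzbqh] add [xzsx,ogcl,mjlod] -> 14 lines: cqbzm ysx lobe bsp xzsx ogcl mjlod bsqm dwls jsewl jjdj uqiy hjcbu qiws
Hunk 3: at line 9 remove [jjdj,uqiy] add [apof,ndn,qgdrh] -> 15 lines: cqbzm ysx lobe bsp xzsx ogcl mjlod bsqm dwls jsewl apof ndn qgdrh hjcbu qiws
Hunk 4: at line 1 remove [ysx] add [qcwgl] -> 15 lines: cqbzm qcwgl lobe bsp xzsx ogcl mjlod bsqm dwls jsewl apof ndn qgdrh hjcbu qiws
Hunk 5: at line 10 remove [apof,ndn,qgdrh] add [mxghq,wes,qkw] -> 15 lines: cqbzm qcwgl lobe bsp xzsx ogcl mjlod bsqm dwls jsewl mxghq wes qkw hjcbu qiws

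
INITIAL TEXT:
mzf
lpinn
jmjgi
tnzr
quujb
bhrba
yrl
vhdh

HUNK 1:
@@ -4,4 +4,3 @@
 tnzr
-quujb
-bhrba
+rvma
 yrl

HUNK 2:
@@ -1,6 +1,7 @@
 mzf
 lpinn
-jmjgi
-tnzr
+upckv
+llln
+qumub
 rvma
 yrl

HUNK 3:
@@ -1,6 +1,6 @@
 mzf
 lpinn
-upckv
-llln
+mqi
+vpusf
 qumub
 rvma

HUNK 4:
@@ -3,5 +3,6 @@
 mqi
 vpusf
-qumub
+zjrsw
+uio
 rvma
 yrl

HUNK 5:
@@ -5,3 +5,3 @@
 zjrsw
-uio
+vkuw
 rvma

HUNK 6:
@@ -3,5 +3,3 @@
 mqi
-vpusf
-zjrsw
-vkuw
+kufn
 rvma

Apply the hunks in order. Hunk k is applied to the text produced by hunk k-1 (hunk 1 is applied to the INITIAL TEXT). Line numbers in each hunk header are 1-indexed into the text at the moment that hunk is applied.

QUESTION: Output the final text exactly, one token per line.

Answer: mzf
lpinn
mqi
kufn
rvma
yrl
vhdh

Derivation:
Hunk 1: at line 4 remove [quujb,bhrba] add [rvma] -> 7 lines: mzf lpinn jmjgi tnzr rvma yrl vhdh
Hunk 2: at line 1 remove [jmjgi,tnzr] add [upckv,llln,qumub] -> 8 lines: mzf lpinn upckv llln qumub rvma yrl vhdh
Hunk 3: at line 1 remove [upckv,llln] add [mqi,vpusf] -> 8 lines: mzf lpinn mqi vpusf qumub rvma yrl vhdh
Hunk 4: at line 3 remove [qumub] add [zjrsw,uio] -> 9 lines: mzf lpinn mqi vpusf zjrsw uio rvma yrl vhdh
Hunk 5: at line 5 remove [uio] add [vkuw] -> 9 lines: mzf lpinn mqi vpusf zjrsw vkuw rvma yrl vhdh
Hunk 6: at line 3 remove [vpusf,zjrsw,vkuw] add [kufn] -> 7 lines: mzf lpinn mqi kufn rvma yrl vhdh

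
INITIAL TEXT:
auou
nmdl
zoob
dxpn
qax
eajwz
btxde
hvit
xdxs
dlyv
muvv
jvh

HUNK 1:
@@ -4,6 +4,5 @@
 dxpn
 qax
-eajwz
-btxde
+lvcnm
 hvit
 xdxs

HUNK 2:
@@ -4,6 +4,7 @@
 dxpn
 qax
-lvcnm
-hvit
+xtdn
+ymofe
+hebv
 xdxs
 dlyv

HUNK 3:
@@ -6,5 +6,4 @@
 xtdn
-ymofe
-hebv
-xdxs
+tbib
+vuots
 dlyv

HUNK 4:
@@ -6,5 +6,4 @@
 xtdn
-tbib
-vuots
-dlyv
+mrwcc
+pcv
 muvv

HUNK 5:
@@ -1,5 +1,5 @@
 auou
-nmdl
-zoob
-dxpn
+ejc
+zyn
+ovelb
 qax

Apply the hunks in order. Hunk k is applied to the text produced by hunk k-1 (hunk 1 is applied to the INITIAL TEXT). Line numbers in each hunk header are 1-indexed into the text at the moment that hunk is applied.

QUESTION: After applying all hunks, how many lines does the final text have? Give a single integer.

Hunk 1: at line 4 remove [eajwz,btxde] add [lvcnm] -> 11 lines: auou nmdl zoob dxpn qax lvcnm hvit xdxs dlyv muvv jvh
Hunk 2: at line 4 remove [lvcnm,hvit] add [xtdn,ymofe,hebv] -> 12 lines: auou nmdl zoob dxpn qax xtdn ymofe hebv xdxs dlyv muvv jvh
Hunk 3: at line 6 remove [ymofe,hebv,xdxs] add [tbib,vuots] -> 11 lines: auou nmdl zoob dxpn qax xtdn tbib vuots dlyv muvv jvh
Hunk 4: at line 6 remove [tbib,vuots,dlyv] add [mrwcc,pcv] -> 10 lines: auou nmdl zoob dxpn qax xtdn mrwcc pcv muvv jvh
Hunk 5: at line 1 remove [nmdl,zoob,dxpn] add [ejc,zyn,ovelb] -> 10 lines: auou ejc zyn ovelb qax xtdn mrwcc pcv muvv jvh
Final line count: 10

Answer: 10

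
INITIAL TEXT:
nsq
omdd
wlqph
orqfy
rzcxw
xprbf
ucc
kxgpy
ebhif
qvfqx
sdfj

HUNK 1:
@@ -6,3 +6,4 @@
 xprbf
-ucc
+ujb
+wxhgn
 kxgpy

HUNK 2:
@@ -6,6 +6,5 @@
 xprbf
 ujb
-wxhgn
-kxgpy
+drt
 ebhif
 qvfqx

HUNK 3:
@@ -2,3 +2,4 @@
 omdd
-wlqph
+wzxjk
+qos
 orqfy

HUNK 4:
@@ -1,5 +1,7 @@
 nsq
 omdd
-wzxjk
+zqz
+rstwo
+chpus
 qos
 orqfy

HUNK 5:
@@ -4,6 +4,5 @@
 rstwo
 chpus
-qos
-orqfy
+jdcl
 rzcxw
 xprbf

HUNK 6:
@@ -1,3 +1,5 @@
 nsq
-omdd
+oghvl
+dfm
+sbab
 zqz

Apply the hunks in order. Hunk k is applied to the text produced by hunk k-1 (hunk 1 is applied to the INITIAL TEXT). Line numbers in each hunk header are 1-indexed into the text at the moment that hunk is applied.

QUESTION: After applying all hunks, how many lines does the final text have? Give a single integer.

Hunk 1: at line 6 remove [ucc] add [ujb,wxhgn] -> 12 lines: nsq omdd wlqph orqfy rzcxw xprbf ujb wxhgn kxgpy ebhif qvfqx sdfj
Hunk 2: at line 6 remove [wxhgn,kxgpy] add [drt] -> 11 lines: nsq omdd wlqph orqfy rzcxw xprbf ujb drt ebhif qvfqx sdfj
Hunk 3: at line 2 remove [wlqph] add [wzxjk,qos] -> 12 lines: nsq omdd wzxjk qos orqfy rzcxw xprbf ujb drt ebhif qvfqx sdfj
Hunk 4: at line 1 remove [wzxjk] add [zqz,rstwo,chpus] -> 14 lines: nsq omdd zqz rstwo chpus qos orqfy rzcxw xprbf ujb drt ebhif qvfqx sdfj
Hunk 5: at line 4 remove [qos,orqfy] add [jdcl] -> 13 lines: nsq omdd zqz rstwo chpus jdcl rzcxw xprbf ujb drt ebhif qvfqx sdfj
Hunk 6: at line 1 remove [omdd] add [oghvl,dfm,sbab] -> 15 lines: nsq oghvl dfm sbab zqz rstwo chpus jdcl rzcxw xprbf ujb drt ebhif qvfqx sdfj
Final line count: 15

Answer: 15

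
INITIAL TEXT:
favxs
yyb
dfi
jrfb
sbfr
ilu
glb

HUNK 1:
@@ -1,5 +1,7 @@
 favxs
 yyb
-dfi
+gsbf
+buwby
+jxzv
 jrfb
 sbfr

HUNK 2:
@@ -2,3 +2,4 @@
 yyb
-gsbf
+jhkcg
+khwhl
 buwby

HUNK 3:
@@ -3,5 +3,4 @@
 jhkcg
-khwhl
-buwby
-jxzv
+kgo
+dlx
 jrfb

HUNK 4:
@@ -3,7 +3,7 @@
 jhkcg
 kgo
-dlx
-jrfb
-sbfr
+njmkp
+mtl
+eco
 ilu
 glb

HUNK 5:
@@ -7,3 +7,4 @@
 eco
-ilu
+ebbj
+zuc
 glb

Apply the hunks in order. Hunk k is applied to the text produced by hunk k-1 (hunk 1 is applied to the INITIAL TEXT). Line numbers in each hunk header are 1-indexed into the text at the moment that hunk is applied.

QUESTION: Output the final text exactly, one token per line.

Answer: favxs
yyb
jhkcg
kgo
njmkp
mtl
eco
ebbj
zuc
glb

Derivation:
Hunk 1: at line 1 remove [dfi] add [gsbf,buwby,jxzv] -> 9 lines: favxs yyb gsbf buwby jxzv jrfb sbfr ilu glb
Hunk 2: at line 2 remove [gsbf] add [jhkcg,khwhl] -> 10 lines: favxs yyb jhkcg khwhl buwby jxzv jrfb sbfr ilu glb
Hunk 3: at line 3 remove [khwhl,buwby,jxzv] add [kgo,dlx] -> 9 lines: favxs yyb jhkcg kgo dlx jrfb sbfr ilu glb
Hunk 4: at line 3 remove [dlx,jrfb,sbfr] add [njmkp,mtl,eco] -> 9 lines: favxs yyb jhkcg kgo njmkp mtl eco ilu glb
Hunk 5: at line 7 remove [ilu] add [ebbj,zuc] -> 10 lines: favxs yyb jhkcg kgo njmkp mtl eco ebbj zuc glb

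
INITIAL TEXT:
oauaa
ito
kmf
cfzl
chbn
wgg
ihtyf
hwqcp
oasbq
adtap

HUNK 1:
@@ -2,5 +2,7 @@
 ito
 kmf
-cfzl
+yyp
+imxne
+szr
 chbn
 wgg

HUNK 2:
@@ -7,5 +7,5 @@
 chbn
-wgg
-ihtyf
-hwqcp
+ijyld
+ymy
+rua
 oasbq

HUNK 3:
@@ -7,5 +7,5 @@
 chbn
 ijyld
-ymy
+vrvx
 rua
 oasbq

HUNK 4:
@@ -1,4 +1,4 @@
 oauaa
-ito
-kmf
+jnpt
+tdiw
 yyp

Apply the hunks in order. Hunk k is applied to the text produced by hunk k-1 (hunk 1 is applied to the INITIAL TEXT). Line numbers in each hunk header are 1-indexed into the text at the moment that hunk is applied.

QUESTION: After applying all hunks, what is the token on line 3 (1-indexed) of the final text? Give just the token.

Hunk 1: at line 2 remove [cfzl] add [yyp,imxne,szr] -> 12 lines: oauaa ito kmf yyp imxne szr chbn wgg ihtyf hwqcp oasbq adtap
Hunk 2: at line 7 remove [wgg,ihtyf,hwqcp] add [ijyld,ymy,rua] -> 12 lines: oauaa ito kmf yyp imxne szr chbn ijyld ymy rua oasbq adtap
Hunk 3: at line 7 remove [ymy] add [vrvx] -> 12 lines: oauaa ito kmf yyp imxne szr chbn ijyld vrvx rua oasbq adtap
Hunk 4: at line 1 remove [ito,kmf] add [jnpt,tdiw] -> 12 lines: oauaa jnpt tdiw yyp imxne szr chbn ijyld vrvx rua oasbq adtap
Final line 3: tdiw

Answer: tdiw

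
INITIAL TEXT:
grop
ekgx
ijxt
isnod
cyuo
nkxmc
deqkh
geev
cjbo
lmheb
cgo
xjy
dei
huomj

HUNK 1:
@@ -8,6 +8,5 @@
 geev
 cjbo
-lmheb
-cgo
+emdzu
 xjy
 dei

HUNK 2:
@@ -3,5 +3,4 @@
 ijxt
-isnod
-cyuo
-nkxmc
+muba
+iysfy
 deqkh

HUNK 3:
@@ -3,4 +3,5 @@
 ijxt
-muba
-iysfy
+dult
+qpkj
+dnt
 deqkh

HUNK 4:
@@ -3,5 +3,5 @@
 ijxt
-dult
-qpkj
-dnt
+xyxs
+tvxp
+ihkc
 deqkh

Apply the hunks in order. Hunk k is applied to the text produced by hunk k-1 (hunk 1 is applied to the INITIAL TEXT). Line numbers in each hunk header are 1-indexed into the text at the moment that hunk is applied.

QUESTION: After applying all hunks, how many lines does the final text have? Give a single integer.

Answer: 13

Derivation:
Hunk 1: at line 8 remove [lmheb,cgo] add [emdzu] -> 13 lines: grop ekgx ijxt isnod cyuo nkxmc deqkh geev cjbo emdzu xjy dei huomj
Hunk 2: at line 3 remove [isnod,cyuo,nkxmc] add [muba,iysfy] -> 12 lines: grop ekgx ijxt muba iysfy deqkh geev cjbo emdzu xjy dei huomj
Hunk 3: at line 3 remove [muba,iysfy] add [dult,qpkj,dnt] -> 13 lines: grop ekgx ijxt dult qpkj dnt deqkh geev cjbo emdzu xjy dei huomj
Hunk 4: at line 3 remove [dult,qpkj,dnt] add [xyxs,tvxp,ihkc] -> 13 lines: grop ekgx ijxt xyxs tvxp ihkc deqkh geev cjbo emdzu xjy dei huomj
Final line count: 13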